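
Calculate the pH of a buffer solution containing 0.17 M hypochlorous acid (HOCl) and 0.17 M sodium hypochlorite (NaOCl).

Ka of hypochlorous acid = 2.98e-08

pKa = -log(2.98e-08) = 7.53. pH = pKa + log([A⁻]/[HA]) = 7.53 + log(0.17/0.17)

pH = 7.53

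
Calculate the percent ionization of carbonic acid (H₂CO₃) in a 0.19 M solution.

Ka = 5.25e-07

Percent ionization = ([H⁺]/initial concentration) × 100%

Using Ka equilibrium: x² + Ka×x - Ka×C = 0. Solving: [H⁺] = 3.1557e-04. Percent = (3.1557e-04/0.19) × 100

Percent ionization = 0.166%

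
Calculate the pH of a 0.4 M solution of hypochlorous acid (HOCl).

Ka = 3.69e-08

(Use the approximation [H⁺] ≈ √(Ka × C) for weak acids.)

[H⁺] = √(Ka × C) = √(3.69e-08 × 0.4) = 1.2149e-04. pH = -log(1.2149e-04)

pH = 3.92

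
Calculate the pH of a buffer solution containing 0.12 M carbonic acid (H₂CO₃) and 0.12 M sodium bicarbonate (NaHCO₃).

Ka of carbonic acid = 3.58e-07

pKa = -log(3.58e-07) = 6.45. pH = pKa + log([A⁻]/[HA]) = 6.45 + log(0.12/0.12)

pH = 6.45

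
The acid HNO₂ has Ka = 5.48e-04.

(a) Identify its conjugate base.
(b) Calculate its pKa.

(a) The conjugate base is formed by removing one H⁺ from HNO₂, giving NO₂⁻. (b) pKa = -log(Ka) = -log(5.48e-04) = 3.26.

Conjugate base: NO₂⁻; pK_a = 3.26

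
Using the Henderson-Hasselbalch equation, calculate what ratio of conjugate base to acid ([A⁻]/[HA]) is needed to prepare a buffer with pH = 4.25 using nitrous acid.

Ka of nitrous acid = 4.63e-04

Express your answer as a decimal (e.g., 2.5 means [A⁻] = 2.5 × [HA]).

pKa = -log(4.63e-04) = 3.3344. pH = pKa + log([A⁻]/[HA]), so log([A⁻]/[HA]) = pH − pKa = 4.25 − 3.3344 = 0.9156. [A⁻]/[HA] = 10^(0.9156) = 8.23

[A⁻]/[HA] = 8.23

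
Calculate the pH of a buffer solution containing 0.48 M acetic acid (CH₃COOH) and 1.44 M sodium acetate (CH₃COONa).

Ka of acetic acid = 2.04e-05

pKa = -log(2.04e-05) = 4.69. pH = pKa + log([A⁻]/[HA]) = 4.69 + log(1.44/0.48)

pH = 5.17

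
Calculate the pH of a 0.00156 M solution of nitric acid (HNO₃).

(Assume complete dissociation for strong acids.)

[H⁺] = 0.00156 M for strong acid. pH = -log[H⁺] = -log(0.00156)

pH = 2.81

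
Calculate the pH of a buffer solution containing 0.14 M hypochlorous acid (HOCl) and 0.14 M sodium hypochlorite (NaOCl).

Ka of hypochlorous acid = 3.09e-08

pKa = -log(3.09e-08) = 7.51. pH = pKa + log([A⁻]/[HA]) = 7.51 + log(0.14/0.14)

pH = 7.51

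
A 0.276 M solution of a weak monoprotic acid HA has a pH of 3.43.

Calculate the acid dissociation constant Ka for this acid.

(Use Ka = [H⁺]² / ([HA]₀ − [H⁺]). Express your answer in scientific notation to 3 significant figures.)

[H⁺] = 10^(−pH) = 10^(−3.43) = 3.715e-04 M. For HA ⇌ H⁺ + A⁻, Ka = [H⁺][A⁻]/[HA] = [H⁺]² / ([HA]₀ − [H⁺]) = (3.715e-04)² / (0.276 − 3.715e-04) = 5.01e-07.

K_a = 5.01e-07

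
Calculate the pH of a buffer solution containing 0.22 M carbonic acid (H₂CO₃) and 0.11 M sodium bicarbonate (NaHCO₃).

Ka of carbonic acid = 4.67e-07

pKa = -log(4.67e-07) = 6.33. pH = pKa + log([A⁻]/[HA]) = 6.33 + log(0.11/0.22)

pH = 6.03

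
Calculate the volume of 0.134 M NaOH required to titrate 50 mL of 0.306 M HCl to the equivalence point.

At equivalence: moles acid = moles base. moles HCl = 0.306 × 50/1000 = 0.0153 mol. V_base = moles / 0.134 × 1000 = 114.2 mL.

V_{base} = 114.2 mL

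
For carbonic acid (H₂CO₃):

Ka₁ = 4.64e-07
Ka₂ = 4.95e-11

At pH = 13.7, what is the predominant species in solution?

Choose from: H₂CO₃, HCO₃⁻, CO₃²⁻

pKa₁ = 6.33, pKa₂ = 10.31. For a polyprotic acid the predominant species crosses at each pKa: below pKa_n the protonated form dominates, above it the deprotonated form does. At pH = 13.7, the predominant species is CO₃²⁻.

CO₃²⁻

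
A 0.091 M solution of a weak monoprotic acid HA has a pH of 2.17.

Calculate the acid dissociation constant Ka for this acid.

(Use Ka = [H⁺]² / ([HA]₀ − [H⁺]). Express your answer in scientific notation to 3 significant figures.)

[H⁺] = 10^(−pH) = 10^(−2.17) = 6.761e-03 M. For HA ⇌ H⁺ + A⁻, Ka = [H⁺][A⁻]/[HA] = [H⁺]² / ([HA]₀ − [H⁺]) = (6.761e-03)² / (0.091 − 6.761e-03) = 5.43e-04.

K_a = 5.43e-04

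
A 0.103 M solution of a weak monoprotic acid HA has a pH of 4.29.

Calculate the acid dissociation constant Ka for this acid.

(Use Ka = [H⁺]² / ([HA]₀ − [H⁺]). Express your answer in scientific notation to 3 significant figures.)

[H⁺] = 10^(−pH) = 10^(−4.29) = 5.129e-05 M. For HA ⇌ H⁺ + A⁻, Ka = [H⁺][A⁻]/[HA] = [H⁺]² / ([HA]₀ − [H⁺]) = (5.129e-05)² / (0.103 − 5.129e-05) = 2.55e-08.

K_a = 2.55e-08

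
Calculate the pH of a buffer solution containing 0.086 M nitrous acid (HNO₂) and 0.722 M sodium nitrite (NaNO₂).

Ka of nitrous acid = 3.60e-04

pKa = -log(3.60e-04) = 3.44. pH = pKa + log([A⁻]/[HA]) = 3.44 + log(0.722/0.086)

pH = 4.37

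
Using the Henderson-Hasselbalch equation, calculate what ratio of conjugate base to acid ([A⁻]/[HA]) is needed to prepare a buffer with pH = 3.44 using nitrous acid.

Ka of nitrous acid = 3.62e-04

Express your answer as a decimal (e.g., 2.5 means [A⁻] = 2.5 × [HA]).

pKa = -log(3.62e-04) = 3.4413. pH = pKa + log([A⁻]/[HA]), so log([A⁻]/[HA]) = pH − pKa = 3.44 − 3.4413 = -0.0013. [A⁻]/[HA] = 10^(-0.0013) = 0.997

[A⁻]/[HA] = 0.997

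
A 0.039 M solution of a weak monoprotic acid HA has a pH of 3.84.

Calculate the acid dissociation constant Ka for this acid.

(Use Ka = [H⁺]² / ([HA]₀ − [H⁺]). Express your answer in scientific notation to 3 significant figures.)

[H⁺] = 10^(−pH) = 10^(−3.84) = 1.445e-04 M. For HA ⇌ H⁺ + A⁻, Ka = [H⁺][A⁻]/[HA] = [H⁺]² / ([HA]₀ − [H⁺]) = (1.445e-04)² / (0.039 − 1.445e-04) = 5.38e-07.

K_a = 5.38e-07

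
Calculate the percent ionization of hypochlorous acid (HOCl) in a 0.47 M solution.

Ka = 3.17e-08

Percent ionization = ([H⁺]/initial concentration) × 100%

Using Ka equilibrium: x² + Ka×x - Ka×C = 0. Solving: [H⁺] = 1.2205e-04. Percent = (1.2205e-04/0.47) × 100

Percent ionization = 0.026%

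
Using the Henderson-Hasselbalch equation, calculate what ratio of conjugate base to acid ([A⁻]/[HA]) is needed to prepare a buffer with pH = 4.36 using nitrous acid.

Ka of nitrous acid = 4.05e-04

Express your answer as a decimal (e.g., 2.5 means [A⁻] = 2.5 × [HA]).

pKa = -log(4.05e-04) = 3.3925. pH = pKa + log([A⁻]/[HA]), so log([A⁻]/[HA]) = pH − pKa = 4.36 − 3.3925 = 0.9675. [A⁻]/[HA] = 10^(0.9675) = 9.28

[A⁻]/[HA] = 9.28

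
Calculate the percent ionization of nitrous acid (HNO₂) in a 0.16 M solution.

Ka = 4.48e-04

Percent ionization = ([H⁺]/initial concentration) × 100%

Using Ka equilibrium: x² + Ka×x - Ka×C = 0. Solving: [H⁺] = 8.2454e-03. Percent = (8.2454e-03/0.16) × 100

Percent ionization = 5.15%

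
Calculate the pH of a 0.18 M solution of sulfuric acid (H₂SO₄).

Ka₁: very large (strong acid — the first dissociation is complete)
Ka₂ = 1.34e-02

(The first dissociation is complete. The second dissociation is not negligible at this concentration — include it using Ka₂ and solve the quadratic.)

First dissociation is complete: [H⁺]₀ = [HSO₄⁻]₀ = C = 0.18 M. Second dissociation HSO₄⁻ ⇌ H⁺ + SO₄²⁻: let x = [SO₄²⁻]. Ka₂ = (C + x)·x / (C − x) = 1.34e-02 → x² + (C + Ka₂)·x − Ka₂·C = 0 → x² + 0.19340·x − 2.412e-03 = 0. x = (−0.19340 + √(0.19340² + 4 × 2.412e-03)) / 2 = 1.1757e-02 M. [H⁺] = C + x = 0.18 + 1.1757e-02 = 1.9176e-01 M. pH = -log(1.9176e-01) = 0.72.

pH = 0.72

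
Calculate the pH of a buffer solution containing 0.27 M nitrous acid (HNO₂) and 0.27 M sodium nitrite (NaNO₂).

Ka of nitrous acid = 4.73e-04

pKa = -log(4.73e-04) = 3.33. pH = pKa + log([A⁻]/[HA]) = 3.33 + log(0.27/0.27)

pH = 3.33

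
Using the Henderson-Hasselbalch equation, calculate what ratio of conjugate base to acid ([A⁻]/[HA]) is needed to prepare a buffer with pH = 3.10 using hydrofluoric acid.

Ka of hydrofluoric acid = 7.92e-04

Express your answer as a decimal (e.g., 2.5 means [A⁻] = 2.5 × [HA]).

pKa = -log(7.92e-04) = 3.1013. pH = pKa + log([A⁻]/[HA]), so log([A⁻]/[HA]) = pH − pKa = 3.10 − 3.1013 = -0.0013. [A⁻]/[HA] = 10^(-0.0013) = 0.997

[A⁻]/[HA] = 0.997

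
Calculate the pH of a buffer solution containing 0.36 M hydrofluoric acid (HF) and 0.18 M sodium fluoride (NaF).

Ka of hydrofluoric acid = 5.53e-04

pKa = -log(5.53e-04) = 3.26. pH = pKa + log([A⁻]/[HA]) = 3.26 + log(0.18/0.36)

pH = 2.96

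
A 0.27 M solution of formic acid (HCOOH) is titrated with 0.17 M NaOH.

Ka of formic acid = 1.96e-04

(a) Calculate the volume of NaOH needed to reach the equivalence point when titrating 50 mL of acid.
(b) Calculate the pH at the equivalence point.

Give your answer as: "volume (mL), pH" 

moles acid = 0.27 × 50/1000 = 0.0135 mol; V_base = moles/0.17 × 1000 = 79.4 mL. At equivalence only the conjugate base is present: [A⁻] = 0.0135/0.129 = 1.0432e-01 M. Kb = Kw/Ka = 5.10e-11; [OH⁻] = √(Kb × [A⁻]) = 2.3070e-06; pOH = 5.64; pH = 14 - pOH = 8.36.

V = 79.4 mL, pH = 8.36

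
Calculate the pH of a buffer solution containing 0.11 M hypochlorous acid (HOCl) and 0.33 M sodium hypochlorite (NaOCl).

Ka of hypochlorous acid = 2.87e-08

pKa = -log(2.87e-08) = 7.54. pH = pKa + log([A⁻]/[HA]) = 7.54 + log(0.33/0.11)

pH = 8.02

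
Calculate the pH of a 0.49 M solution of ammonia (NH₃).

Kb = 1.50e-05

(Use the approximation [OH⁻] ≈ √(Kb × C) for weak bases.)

[OH⁻] = √(Kb × C) = √(1.50e-05 × 0.49) = 2.7111e-03. pOH = 2.57, pH = 14 - pOH

pH = 11.43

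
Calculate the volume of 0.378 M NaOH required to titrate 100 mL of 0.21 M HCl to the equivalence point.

At equivalence: moles acid = moles base. moles HCl = 0.21 × 100/1000 = 0.021 mol. V_base = moles / 0.378 × 1000 = 55.6 mL.

V_{base} = 55.6 mL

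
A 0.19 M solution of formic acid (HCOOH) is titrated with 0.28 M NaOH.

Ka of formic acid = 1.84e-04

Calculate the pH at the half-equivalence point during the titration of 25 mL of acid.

At half-equivalence [HA] = [A⁻], so Henderson-Hasselbalch gives pH = pKa = -log(1.84e-04) = 3.74.

pH = pKa = 3.74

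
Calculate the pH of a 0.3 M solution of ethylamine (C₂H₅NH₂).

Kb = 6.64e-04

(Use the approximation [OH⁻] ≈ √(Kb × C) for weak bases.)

[OH⁻] = √(Kb × C) = √(6.64e-04 × 0.3) = 1.4114e-02. pOH = 1.85, pH = 14 - pOH

pH = 12.15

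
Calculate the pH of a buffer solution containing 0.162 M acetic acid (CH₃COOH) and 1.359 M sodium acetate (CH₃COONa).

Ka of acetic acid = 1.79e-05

pKa = -log(1.79e-05) = 4.75. pH = pKa + log([A⁻]/[HA]) = 4.75 + log(1.359/0.162)

pH = 5.67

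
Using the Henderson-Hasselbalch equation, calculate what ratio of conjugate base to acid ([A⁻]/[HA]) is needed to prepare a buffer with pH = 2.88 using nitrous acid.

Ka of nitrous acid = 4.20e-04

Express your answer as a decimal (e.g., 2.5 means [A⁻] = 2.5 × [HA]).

pKa = -log(4.20e-04) = 3.3768. pH = pKa + log([A⁻]/[HA]), so log([A⁻]/[HA]) = pH − pKa = 2.88 − 3.3768 = -0.4968. [A⁻]/[HA] = 10^(-0.4968) = 0.319

[A⁻]/[HA] = 0.319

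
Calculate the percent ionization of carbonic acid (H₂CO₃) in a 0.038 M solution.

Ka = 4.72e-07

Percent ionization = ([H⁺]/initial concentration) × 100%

Using Ka equilibrium: x² + Ka×x - Ka×C = 0. Solving: [H⁺] = 1.3369e-04. Percent = (1.3369e-04/0.038) × 100

Percent ionization = 0.352%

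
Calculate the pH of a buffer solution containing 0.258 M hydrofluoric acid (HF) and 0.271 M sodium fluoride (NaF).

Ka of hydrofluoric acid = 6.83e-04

pKa = -log(6.83e-04) = 3.17. pH = pKa + log([A⁻]/[HA]) = 3.17 + log(0.271/0.258)

pH = 3.19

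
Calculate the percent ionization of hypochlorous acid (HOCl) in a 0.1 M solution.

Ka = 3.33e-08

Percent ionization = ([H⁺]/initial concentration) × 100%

Using Ka equilibrium: x² + Ka×x - Ka×C = 0. Solving: [H⁺] = 5.7690e-05. Percent = (5.7690e-05/0.1) × 100

Percent ionization = 0.0577%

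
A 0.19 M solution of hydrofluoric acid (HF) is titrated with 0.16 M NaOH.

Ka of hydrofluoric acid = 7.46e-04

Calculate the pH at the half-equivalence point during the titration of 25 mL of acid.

At half-equivalence [HA] = [A⁻], so Henderson-Hasselbalch gives pH = pKa = -log(7.46e-04) = 3.13.

pH = pKa = 3.13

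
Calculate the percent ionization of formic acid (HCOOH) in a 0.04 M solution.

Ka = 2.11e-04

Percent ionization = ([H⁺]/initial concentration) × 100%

Using Ka equilibrium: x² + Ka×x - Ka×C = 0. Solving: [H⁺] = 2.8016e-03. Percent = (2.8016e-03/0.04) × 100

Percent ionization = 7%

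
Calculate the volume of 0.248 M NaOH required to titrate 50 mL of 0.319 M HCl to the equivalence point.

At equivalence: moles acid = moles base. moles HCl = 0.319 × 50/1000 = 0.01595 mol. V_base = moles / 0.248 × 1000 = 64.3 mL.

V_{base} = 64.3 mL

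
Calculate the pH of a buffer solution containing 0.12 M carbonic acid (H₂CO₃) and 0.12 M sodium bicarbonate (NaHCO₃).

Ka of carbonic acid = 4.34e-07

pKa = -log(4.34e-07) = 6.36. pH = pKa + log([A⁻]/[HA]) = 6.36 + log(0.12/0.12)

pH = 6.36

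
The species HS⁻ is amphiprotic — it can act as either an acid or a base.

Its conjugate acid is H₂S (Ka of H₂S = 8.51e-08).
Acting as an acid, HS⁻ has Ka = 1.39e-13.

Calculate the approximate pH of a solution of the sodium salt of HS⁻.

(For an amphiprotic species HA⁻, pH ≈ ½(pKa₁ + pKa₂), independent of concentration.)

pKa₁ = -log(8.51e-08) = 7.07; pKa₂ = -log(1.39e-13) = 12.86. For an amphiprotic species, pH ≈ ½(pKa₁ + pKa₂) = ½(7.07 + 12.86) = 9.96.

pH = 9.96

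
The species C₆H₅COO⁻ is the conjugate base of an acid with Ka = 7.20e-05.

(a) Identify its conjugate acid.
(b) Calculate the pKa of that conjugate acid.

(a) The conjugate acid is formed by adding one H⁺ to C₆H₅COO⁻, giving C₆H₅COOH. (b) pKa = -log(Ka) = -log(7.20e-05) = 4.14.

Conjugate acid: C₆H₅COOH; pK_a = 4.14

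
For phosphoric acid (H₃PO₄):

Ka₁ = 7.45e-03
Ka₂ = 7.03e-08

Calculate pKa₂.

pKa₂ = -log(Ka₂) = -log(7.03e-08) = 7.15.

pK_{a2} = 7.15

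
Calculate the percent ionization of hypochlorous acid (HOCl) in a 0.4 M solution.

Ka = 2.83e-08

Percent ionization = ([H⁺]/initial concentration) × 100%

Using Ka equilibrium: x² + Ka×x - Ka×C = 0. Solving: [H⁺] = 1.0638e-04. Percent = (1.0638e-04/0.4) × 100

Percent ionization = 0.0266%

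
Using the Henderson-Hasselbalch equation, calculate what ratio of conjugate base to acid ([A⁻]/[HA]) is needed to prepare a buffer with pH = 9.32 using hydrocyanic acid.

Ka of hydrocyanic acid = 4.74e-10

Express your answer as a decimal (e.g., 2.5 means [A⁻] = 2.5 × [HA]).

pKa = -log(4.74e-10) = 9.3242. pH = pKa + log([A⁻]/[HA]), so log([A⁻]/[HA]) = pH − pKa = 9.32 − 9.3242 = -0.0042. [A⁻]/[HA] = 10^(-0.0042) = 0.990

[A⁻]/[HA] = 0.990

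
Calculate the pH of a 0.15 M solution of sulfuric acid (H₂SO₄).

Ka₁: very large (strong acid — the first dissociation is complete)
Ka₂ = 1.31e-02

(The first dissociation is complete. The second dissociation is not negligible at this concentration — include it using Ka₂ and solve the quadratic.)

First dissociation is complete: [H⁺]₀ = [HSO₄⁻]₀ = C = 0.15 M. Second dissociation HSO₄⁻ ⇌ H⁺ + SO₄²⁻: let x = [SO₄²⁻]. Ka₂ = (C + x)·x / (C − x) = 1.31e-02 → x² + (C + Ka₂)·x − Ka₂·C = 0 → x² + 0.16310·x − 1.965e-03 = 0. x = (−0.16310 + √(0.16310² + 4 × 1.965e-03)) / 2 = 1.1269e-02 M. [H⁺] = C + x = 0.15 + 1.1269e-02 = 1.6127e-01 M. pH = -log(1.6127e-01) = 0.79.

pH = 0.79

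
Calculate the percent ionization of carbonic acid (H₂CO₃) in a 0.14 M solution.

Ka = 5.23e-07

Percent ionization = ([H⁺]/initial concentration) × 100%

Using Ka equilibrium: x² + Ka×x - Ka×C = 0. Solving: [H⁺] = 2.7033e-04. Percent = (2.7033e-04/0.14) × 100

Percent ionization = 0.193%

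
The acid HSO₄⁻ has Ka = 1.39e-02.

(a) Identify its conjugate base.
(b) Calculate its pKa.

(a) The conjugate base is formed by removing one H⁺ from HSO₄⁻, giving SO₄²⁻. (b) pKa = -log(Ka) = -log(1.39e-02) = 1.86.

Conjugate base: SO₄²⁻; pK_a = 1.86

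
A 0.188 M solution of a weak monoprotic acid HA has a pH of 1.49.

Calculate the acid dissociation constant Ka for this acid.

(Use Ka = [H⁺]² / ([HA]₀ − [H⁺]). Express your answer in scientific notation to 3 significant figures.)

[H⁺] = 10^(−pH) = 10^(−1.49) = 3.236e-02 M. For HA ⇌ H⁺ + A⁻, Ka = [H⁺][A⁻]/[HA] = [H⁺]² / ([HA]₀ − [H⁺]) = (3.236e-02)² / (0.188 − 3.236e-02) = 6.73e-03.

K_a = 6.73e-03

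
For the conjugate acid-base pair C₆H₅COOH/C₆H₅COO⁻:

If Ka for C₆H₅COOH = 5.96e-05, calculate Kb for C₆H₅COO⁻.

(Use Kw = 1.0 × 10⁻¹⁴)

For a conjugate pair Ka × Kb = Kw, so Kb = Kw/Ka = 1.0 × 10⁻¹⁴ / 5.96e-05 = 1.68e-10.

K_b = 1.68e-10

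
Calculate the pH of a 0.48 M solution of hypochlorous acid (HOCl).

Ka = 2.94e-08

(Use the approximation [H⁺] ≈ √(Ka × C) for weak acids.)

[H⁺] = √(Ka × C) = √(2.94e-08 × 0.48) = 1.1879e-04. pH = -log(1.1879e-04)

pH = 3.93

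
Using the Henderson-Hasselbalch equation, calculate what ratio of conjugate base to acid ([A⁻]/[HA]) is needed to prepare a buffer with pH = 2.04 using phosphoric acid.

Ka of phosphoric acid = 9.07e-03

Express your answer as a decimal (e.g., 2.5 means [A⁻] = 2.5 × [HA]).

pKa = -log(9.07e-03) = 2.0424. pH = pKa + log([A⁻]/[HA]), so log([A⁻]/[HA]) = pH − pKa = 2.04 − 2.0424 = -0.0024. [A⁻]/[HA] = 10^(-0.0024) = 0.995

[A⁻]/[HA] = 0.995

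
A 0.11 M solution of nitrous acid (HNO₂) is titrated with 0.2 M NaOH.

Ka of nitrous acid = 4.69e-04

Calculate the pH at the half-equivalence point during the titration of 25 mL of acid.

At half-equivalence [HA] = [A⁻], so Henderson-Hasselbalch gives pH = pKa = -log(4.69e-04) = 3.33.

pH = pKa = 3.33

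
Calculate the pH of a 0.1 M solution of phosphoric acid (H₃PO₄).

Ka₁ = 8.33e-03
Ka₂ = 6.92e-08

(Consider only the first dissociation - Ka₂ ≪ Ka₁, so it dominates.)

First dissociation dominates. From Ka₁ = [H⁺][HA⁻]/[H₂A], x² + Ka₁·x − Ka₁·C = 0 with C = 0.1 M and Ka₁ = 8.33e-03. Solving: [H⁺] = (−Ka₁ + √(Ka₁² + 4·Ka₁·C)) / 2 = 2.4996e-02 M. pH = -log(2.4996e-02) = 1.60.

pH = 1.60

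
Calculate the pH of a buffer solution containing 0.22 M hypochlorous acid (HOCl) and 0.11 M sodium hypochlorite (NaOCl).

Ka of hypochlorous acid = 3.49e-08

pKa = -log(3.49e-08) = 7.46. pH = pKa + log([A⁻]/[HA]) = 7.46 + log(0.11/0.22)

pH = 7.16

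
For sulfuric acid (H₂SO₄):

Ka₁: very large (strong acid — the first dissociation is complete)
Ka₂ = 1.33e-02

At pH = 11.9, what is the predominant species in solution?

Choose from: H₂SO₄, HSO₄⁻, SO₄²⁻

The first dissociation is complete, so H₂SO₄ itself is never the predominant species in water; pKa₂ = -log(1.33e-02) = 1.88. For a polyprotic acid the predominant species crosses at each pKa: below pKa_n the protonated form dominates, above it the deprotonated form does. At pH = 11.9, the predominant species is SO₄²⁻.

SO₄²⁻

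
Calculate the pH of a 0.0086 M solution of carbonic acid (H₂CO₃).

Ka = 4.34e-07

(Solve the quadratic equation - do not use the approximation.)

x² + Ka×x - Ka×C = 0. Using quadratic formula: [H⁺] = 6.0877e-05

pH = 4.22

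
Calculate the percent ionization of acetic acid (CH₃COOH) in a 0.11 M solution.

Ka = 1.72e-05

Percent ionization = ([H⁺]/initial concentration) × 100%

Using Ka equilibrium: x² + Ka×x - Ka×C = 0. Solving: [H⁺] = 1.3669e-03. Percent = (1.3669e-03/0.11) × 100

Percent ionization = 1.24%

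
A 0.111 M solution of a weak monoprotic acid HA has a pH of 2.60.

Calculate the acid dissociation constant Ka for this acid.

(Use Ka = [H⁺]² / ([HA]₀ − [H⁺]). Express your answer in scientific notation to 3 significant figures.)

[H⁺] = 10^(−pH) = 10^(−2.60) = 2.512e-03 M. For HA ⇌ H⁺ + A⁻, Ka = [H⁺][A⁻]/[HA] = [H⁺]² / ([HA]₀ − [H⁺]) = (2.512e-03)² / (0.111 − 2.512e-03) = 5.82e-05.

K_a = 5.82e-05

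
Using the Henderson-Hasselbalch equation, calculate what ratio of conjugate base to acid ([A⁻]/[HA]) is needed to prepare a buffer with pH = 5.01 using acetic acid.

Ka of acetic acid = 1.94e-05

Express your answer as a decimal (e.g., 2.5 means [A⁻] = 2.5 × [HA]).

pKa = -log(1.94e-05) = 4.7122. pH = pKa + log([A⁻]/[HA]), so log([A⁻]/[HA]) = pH − pKa = 5.01 − 4.7122 = 0.2978. [A⁻]/[HA] = 10^(0.2978) = 1.99

[A⁻]/[HA] = 1.99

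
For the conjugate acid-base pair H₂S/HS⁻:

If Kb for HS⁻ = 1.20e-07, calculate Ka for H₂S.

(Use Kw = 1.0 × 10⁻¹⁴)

For a conjugate pair Ka × Kb = Kw, so Ka = Kw/Kb = 1.0 × 10⁻¹⁴ / 1.20e-07 = 8.33e-08.

K_a = 8.33e-08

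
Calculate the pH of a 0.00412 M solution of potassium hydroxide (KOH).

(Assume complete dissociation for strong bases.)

[OH⁻] = 0.00412 M for strong base. pOH = -log[OH⁻] = 2.39, pH = 14 - pOH

pH = 11.61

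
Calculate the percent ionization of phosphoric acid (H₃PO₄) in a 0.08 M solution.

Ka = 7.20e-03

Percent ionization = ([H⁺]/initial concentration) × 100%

Using Ka equilibrium: x² + Ka×x - Ka×C = 0. Solving: [H⁺] = 2.0668e-02. Percent = (2.0668e-02/0.08) × 100

Percent ionization = 25.8%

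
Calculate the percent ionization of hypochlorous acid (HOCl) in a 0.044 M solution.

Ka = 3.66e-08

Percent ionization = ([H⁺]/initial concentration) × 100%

Using Ka equilibrium: x² + Ka×x - Ka×C = 0. Solving: [H⁺] = 4.0111e-05. Percent = (4.0111e-05/0.044) × 100

Percent ionization = 0.0912%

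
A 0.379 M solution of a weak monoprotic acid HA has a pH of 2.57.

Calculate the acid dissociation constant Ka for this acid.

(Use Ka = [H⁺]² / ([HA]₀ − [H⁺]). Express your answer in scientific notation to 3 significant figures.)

[H⁺] = 10^(−pH) = 10^(−2.57) = 2.692e-03 M. For HA ⇌ H⁺ + A⁻, Ka = [H⁺][A⁻]/[HA] = [H⁺]² / ([HA]₀ − [H⁺]) = (2.692e-03)² / (0.379 − 2.692e-03) = 1.93e-05.

K_a = 1.93e-05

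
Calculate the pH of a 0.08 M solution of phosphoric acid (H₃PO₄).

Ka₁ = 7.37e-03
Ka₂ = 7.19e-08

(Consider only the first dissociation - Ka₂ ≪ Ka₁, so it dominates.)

First dissociation dominates. From Ka₁ = [H⁺][HA⁻]/[H₂A], x² + Ka₁·x − Ka₁·C = 0 with C = 0.08 M and Ka₁ = 7.37e-03. Solving: [H⁺] = (−Ka₁ + √(Ka₁² + 4·Ka₁·C)) / 2 = 2.0875e-02 M. pH = -log(2.0875e-02) = 1.68.

pH = 1.68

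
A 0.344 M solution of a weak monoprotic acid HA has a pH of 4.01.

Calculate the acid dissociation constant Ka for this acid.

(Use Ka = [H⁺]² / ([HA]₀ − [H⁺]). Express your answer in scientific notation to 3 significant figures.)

[H⁺] = 10^(−pH) = 10^(−4.01) = 9.772e-05 M. For HA ⇌ H⁺ + A⁻, Ka = [H⁺][A⁻]/[HA] = [H⁺]² / ([HA]₀ − [H⁺]) = (9.772e-05)² / (0.344 − 9.772e-05) = 2.78e-08.

K_a = 2.78e-08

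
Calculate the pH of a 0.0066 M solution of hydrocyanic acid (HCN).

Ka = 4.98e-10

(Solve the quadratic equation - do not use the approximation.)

x² + Ka×x - Ka×C = 0. Using quadratic formula: [H⁺] = 1.8127e-06

pH = 5.74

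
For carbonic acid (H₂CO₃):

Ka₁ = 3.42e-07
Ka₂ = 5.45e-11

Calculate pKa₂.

pKa₂ = -log(Ka₂) = -log(5.45e-11) = 10.26.

pK_{a2} = 10.26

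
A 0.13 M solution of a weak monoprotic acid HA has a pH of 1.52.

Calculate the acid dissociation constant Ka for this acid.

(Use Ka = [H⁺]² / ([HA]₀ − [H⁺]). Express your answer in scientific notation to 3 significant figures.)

[H⁺] = 10^(−pH) = 10^(−1.52) = 3.020e-02 M. For HA ⇌ H⁺ + A⁻, Ka = [H⁺][A⁻]/[HA] = [H⁺]² / ([HA]₀ − [H⁺]) = (3.020e-02)² / (0.13 − 3.020e-02) = 9.14e-03.

K_a = 9.14e-03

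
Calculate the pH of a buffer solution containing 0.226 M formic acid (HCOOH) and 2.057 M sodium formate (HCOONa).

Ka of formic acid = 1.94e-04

pKa = -log(1.94e-04) = 3.71. pH = pKa + log([A⁻]/[HA]) = 3.71 + log(2.057/0.226)

pH = 4.67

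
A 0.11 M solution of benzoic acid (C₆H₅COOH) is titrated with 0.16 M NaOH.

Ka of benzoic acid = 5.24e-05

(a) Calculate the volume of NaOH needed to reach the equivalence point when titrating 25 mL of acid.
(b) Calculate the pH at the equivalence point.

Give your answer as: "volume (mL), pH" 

moles acid = 0.11 × 25/1000 = 0.00275 mol; V_base = moles/0.16 × 1000 = 17.2 mL. At equivalence only the conjugate base is present: [A⁻] = 0.00275/0.042 = 6.5185e-02 M. Kb = Kw/Ka = 1.91e-10; [OH⁻] = √(Kb × [A⁻]) = 3.5270e-06; pOH = 5.45; pH = 14 - pOH = 8.55.

V = 17.2 mL, pH = 8.55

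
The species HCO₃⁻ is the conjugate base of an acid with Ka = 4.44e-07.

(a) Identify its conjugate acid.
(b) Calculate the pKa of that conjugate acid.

(a) The conjugate acid is formed by adding one H⁺ to HCO₃⁻, giving H₂CO₃. (b) pKa = -log(Ka) = -log(4.44e-07) = 6.35.

Conjugate acid: H₂CO₃; pK_a = 6.35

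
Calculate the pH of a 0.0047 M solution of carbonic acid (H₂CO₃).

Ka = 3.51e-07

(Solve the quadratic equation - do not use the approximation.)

x² + Ka×x - Ka×C = 0. Using quadratic formula: [H⁺] = 4.0441e-05

pH = 4.39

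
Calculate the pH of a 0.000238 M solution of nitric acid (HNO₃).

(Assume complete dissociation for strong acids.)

[H⁺] = 0.000238 M for strong acid. pH = -log[H⁺] = -log(0.000238)

pH = 3.62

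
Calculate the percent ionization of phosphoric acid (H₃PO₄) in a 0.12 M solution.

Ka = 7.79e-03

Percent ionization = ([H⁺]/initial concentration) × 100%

Using Ka equilibrium: x² + Ka×x - Ka×C = 0. Solving: [H⁺] = 2.6927e-02. Percent = (2.6927e-02/0.12) × 100

Percent ionization = 22.4%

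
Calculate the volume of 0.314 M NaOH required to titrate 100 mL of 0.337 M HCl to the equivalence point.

At equivalence: moles acid = moles base. moles HCl = 0.337 × 100/1000 = 0.0337 mol. V_base = moles / 0.314 × 1000 = 107.3 mL.

V_{base} = 107.3 mL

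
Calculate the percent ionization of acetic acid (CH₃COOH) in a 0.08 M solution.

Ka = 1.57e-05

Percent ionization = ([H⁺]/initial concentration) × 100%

Using Ka equilibrium: x² + Ka×x - Ka×C = 0. Solving: [H⁺] = 1.1129e-03. Percent = (1.1129e-03/0.08) × 100

Percent ionization = 1.39%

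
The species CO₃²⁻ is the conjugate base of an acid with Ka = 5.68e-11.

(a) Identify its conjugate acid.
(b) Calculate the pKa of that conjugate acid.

(a) The conjugate acid is formed by adding one H⁺ to CO₃²⁻, giving HCO₃⁻. (b) pKa = -log(Ka) = -log(5.68e-11) = 10.25.

Conjugate acid: HCO₃⁻; pK_a = 10.25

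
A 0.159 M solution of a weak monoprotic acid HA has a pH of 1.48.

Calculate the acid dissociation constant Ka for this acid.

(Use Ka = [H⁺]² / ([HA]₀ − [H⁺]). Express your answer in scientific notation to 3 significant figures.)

[H⁺] = 10^(−pH) = 10^(−1.48) = 3.311e-02 M. For HA ⇌ H⁺ + A⁻, Ka = [H⁺][A⁻]/[HA] = [H⁺]² / ([HA]₀ − [H⁺]) = (3.311e-02)² / (0.159 − 3.311e-02) = 8.71e-03.

K_a = 8.71e-03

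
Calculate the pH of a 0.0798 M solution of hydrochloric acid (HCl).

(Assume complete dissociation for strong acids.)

[H⁺] = 0.0798 M for strong acid. pH = -log[H⁺] = -log(0.0798)

pH = 1.10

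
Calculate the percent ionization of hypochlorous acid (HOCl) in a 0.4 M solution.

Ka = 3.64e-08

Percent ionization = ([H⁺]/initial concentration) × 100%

Using Ka equilibrium: x² + Ka×x - Ka×C = 0. Solving: [H⁺] = 1.2065e-04. Percent = (1.2065e-04/0.4) × 100

Percent ionization = 0.0302%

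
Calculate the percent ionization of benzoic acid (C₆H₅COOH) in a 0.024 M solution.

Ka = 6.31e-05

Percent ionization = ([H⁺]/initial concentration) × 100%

Using Ka equilibrium: x² + Ka×x - Ka×C = 0. Solving: [H⁺] = 1.1995e-03. Percent = (1.1995e-03/0.024) × 100

Percent ionization = 5%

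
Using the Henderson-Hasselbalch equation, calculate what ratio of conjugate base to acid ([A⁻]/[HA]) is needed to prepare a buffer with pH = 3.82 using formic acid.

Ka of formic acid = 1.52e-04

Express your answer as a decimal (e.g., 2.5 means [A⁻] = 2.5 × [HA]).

pKa = -log(1.52e-04) = 3.8182. pH = pKa + log([A⁻]/[HA]), so log([A⁻]/[HA]) = pH − pKa = 3.82 − 3.8182 = 0.0018. [A⁻]/[HA] = 10^(0.0018) = 1.00

[A⁻]/[HA] = 1.00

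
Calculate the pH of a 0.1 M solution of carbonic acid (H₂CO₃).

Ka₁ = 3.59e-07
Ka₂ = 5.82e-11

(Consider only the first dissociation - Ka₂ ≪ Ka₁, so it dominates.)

First dissociation dominates. From Ka₁ = [H⁺][HA⁻]/[H₂A], x² + Ka₁·x − Ka₁·C = 0 with C = 0.1 M and Ka₁ = 3.59e-07. Solving: [H⁺] = (−Ka₁ + √(Ka₁² + 4·Ka₁·C)) / 2 = 1.8929e-04 M. pH = -log(1.8929e-04) = 3.72.

pH = 3.72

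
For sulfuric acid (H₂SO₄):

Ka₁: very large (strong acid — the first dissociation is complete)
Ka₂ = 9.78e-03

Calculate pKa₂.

pKa₂ = -log(Ka₂) = -log(9.78e-03) = 2.01.

pK_{a2} = 2.01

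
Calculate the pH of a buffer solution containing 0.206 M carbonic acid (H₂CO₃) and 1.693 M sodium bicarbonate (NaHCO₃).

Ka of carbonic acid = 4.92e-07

pKa = -log(4.92e-07) = 6.31. pH = pKa + log([A⁻]/[HA]) = 6.31 + log(1.693/0.206)

pH = 7.22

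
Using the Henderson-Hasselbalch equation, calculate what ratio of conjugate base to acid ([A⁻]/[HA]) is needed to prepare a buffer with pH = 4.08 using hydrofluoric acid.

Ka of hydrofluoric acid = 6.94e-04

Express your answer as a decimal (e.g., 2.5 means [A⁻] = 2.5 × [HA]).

pKa = -log(6.94e-04) = 3.1586. pH = pKa + log([A⁻]/[HA]), so log([A⁻]/[HA]) = pH − pKa = 4.08 − 3.1586 = 0.9214. [A⁻]/[HA] = 10^(0.9214) = 8.34

[A⁻]/[HA] = 8.34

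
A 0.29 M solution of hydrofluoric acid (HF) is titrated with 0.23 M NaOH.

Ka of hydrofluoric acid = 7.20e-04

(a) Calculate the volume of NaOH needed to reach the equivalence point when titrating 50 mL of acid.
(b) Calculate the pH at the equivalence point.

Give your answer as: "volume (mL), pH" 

moles acid = 0.29 × 50/1000 = 0.0145 mol; V_base = moles/0.23 × 1000 = 63.0 mL. At equivalence only the conjugate base is present: [A⁻] = 0.0145/0.113 = 1.2827e-01 M. Kb = Kw/Ka = 1.39e-11; [OH⁻] = √(Kb × [A⁻]) = 1.3347e-06; pOH = 5.87; pH = 14 - pOH = 8.13.

V = 63.0 mL, pH = 8.13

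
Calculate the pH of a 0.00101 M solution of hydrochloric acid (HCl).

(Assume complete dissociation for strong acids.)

[H⁺] = 0.00101 M for strong acid. pH = -log[H⁺] = -log(0.00101)

pH = 3.00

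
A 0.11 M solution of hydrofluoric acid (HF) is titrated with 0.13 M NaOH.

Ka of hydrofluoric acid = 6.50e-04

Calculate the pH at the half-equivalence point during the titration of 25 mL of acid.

At half-equivalence [HA] = [A⁻], so Henderson-Hasselbalch gives pH = pKa = -log(6.50e-04) = 3.19.

pH = pKa = 3.19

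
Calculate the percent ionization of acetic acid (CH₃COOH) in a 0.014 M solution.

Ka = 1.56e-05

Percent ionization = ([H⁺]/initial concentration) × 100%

Using Ka equilibrium: x² + Ka×x - Ka×C = 0. Solving: [H⁺] = 4.5960e-04. Percent = (4.5960e-04/0.014) × 100

Percent ionization = 3.28%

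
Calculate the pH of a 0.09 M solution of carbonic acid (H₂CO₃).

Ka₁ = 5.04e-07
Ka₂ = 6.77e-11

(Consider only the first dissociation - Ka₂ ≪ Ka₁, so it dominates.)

First dissociation dominates. From Ka₁ = [H⁺][HA⁻]/[H₂A], x² + Ka₁·x − Ka₁·C = 0 with C = 0.09 M and Ka₁ = 5.04e-07. Solving: [H⁺] = (−Ka₁ + √(Ka₁² + 4·Ka₁·C)) / 2 = 2.1273e-04 M. pH = -log(2.1273e-04) = 3.67.

pH = 3.67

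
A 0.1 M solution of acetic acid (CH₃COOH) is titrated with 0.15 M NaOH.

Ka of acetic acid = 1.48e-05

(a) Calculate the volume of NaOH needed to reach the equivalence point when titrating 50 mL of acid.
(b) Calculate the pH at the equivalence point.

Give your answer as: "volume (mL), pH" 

moles acid = 0.1 × 50/1000 = 0.005 mol; V_base = moles/0.15 × 1000 = 33.3 mL. At equivalence only the conjugate base is present: [A⁻] = 0.005/0.083 = 6.0000e-02 M. Kb = Kw/Ka = 6.76e-10; [OH⁻] = √(Kb × [A⁻]) = 6.3671e-06; pOH = 5.20; pH = 14 - pOH = 8.80.

V = 33.3 mL, pH = 8.80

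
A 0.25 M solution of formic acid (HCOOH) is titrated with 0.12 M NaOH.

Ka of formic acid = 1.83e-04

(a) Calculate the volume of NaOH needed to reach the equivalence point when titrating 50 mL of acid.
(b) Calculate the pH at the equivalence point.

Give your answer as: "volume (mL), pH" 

moles acid = 0.25 × 50/1000 = 0.0125 mol; V_base = moles/0.12 × 1000 = 104.2 mL. At equivalence only the conjugate base is present: [A⁻] = 0.0125/0.154 = 8.1081e-02 M. Kb = Kw/Ka = 5.46e-11; [OH⁻] = √(Kb × [A⁻]) = 2.1049e-06; pOH = 5.68; pH = 14 - pOH = 8.32.

V = 104.2 mL, pH = 8.32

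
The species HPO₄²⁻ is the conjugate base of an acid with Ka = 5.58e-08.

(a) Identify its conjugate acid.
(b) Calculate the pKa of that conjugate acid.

(a) The conjugate acid is formed by adding one H⁺ to HPO₄²⁻, giving H₂PO₄⁻. (b) pKa = -log(Ka) = -log(5.58e-08) = 7.25.

Conjugate acid: H₂PO₄⁻; pK_a = 7.25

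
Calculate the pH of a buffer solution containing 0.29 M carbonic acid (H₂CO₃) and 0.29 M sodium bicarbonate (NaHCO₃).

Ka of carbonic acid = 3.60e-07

pKa = -log(3.60e-07) = 6.44. pH = pKa + log([A⁻]/[HA]) = 6.44 + log(0.29/0.29)

pH = 6.44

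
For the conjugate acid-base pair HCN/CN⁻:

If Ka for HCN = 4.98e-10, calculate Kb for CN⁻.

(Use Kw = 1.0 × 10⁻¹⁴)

For a conjugate pair Ka × Kb = Kw, so Kb = Kw/Ka = 1.0 × 10⁻¹⁴ / 4.98e-10 = 2.01e-05.

K_b = 2.01e-05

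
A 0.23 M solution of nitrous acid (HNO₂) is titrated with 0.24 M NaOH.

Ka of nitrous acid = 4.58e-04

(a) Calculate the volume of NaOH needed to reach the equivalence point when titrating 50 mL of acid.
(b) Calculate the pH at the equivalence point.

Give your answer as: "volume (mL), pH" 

moles acid = 0.23 × 50/1000 = 0.0115 mol; V_base = moles/0.24 × 1000 = 47.9 mL. At equivalence only the conjugate base is present: [A⁻] = 0.0115/0.098 = 1.1745e-01 M. Kb = Kw/Ka = 2.18e-11; [OH⁻] = √(Kb × [A⁻]) = 1.6014e-06; pOH = 5.80; pH = 14 - pOH = 8.20.

V = 47.9 mL, pH = 8.20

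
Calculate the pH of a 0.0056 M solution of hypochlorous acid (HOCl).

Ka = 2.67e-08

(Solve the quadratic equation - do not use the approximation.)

x² + Ka×x - Ka×C = 0. Using quadratic formula: [H⁺] = 1.2214e-05

pH = 4.91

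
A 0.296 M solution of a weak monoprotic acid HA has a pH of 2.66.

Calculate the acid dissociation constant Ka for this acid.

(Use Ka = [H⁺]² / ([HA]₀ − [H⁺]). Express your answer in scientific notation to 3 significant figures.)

[H⁺] = 10^(−pH) = 10^(−2.66) = 2.188e-03 M. For HA ⇌ H⁺ + A⁻, Ka = [H⁺][A⁻]/[HA] = [H⁺]² / ([HA]₀ − [H⁺]) = (2.188e-03)² / (0.296 − 2.188e-03) = 1.63e-05.

K_a = 1.63e-05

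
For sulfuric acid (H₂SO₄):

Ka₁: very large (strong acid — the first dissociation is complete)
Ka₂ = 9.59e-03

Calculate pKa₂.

pKa₂ = -log(Ka₂) = -log(9.59e-03) = 2.02.

pK_{a2} = 2.02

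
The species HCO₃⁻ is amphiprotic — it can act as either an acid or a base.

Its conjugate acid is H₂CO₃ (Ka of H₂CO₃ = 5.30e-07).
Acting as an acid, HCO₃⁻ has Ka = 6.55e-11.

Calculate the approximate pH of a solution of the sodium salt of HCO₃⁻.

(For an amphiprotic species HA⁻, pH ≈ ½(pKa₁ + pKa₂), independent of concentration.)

pKa₁ = -log(5.30e-07) = 6.28; pKa₂ = -log(6.55e-11) = 10.18. For an amphiprotic species, pH ≈ ½(pKa₁ + pKa₂) = ½(6.28 + 10.18) = 8.23.

pH = 8.23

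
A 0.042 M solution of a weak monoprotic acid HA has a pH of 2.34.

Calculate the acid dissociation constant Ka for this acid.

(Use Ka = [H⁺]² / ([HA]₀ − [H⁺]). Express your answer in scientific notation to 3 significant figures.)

[H⁺] = 10^(−pH) = 10^(−2.34) = 4.571e-03 M. For HA ⇌ H⁺ + A⁻, Ka = [H⁺][A⁻]/[HA] = [H⁺]² / ([HA]₀ − [H⁺]) = (4.571e-03)² / (0.042 − 4.571e-03) = 5.58e-04.

K_a = 5.58e-04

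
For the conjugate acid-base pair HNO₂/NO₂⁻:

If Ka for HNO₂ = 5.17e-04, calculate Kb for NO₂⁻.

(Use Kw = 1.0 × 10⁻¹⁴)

For a conjugate pair Ka × Kb = Kw, so Kb = Kw/Ka = 1.0 × 10⁻¹⁴ / 5.17e-04 = 1.93e-11.

K_b = 1.93e-11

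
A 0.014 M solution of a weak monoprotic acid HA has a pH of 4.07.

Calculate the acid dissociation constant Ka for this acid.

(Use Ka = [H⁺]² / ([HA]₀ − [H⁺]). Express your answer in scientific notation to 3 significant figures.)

[H⁺] = 10^(−pH) = 10^(−4.07) = 8.511e-05 M. For HA ⇌ H⁺ + A⁻, Ka = [H⁺][A⁻]/[HA] = [H⁺]² / ([HA]₀ − [H⁺]) = (8.511e-05)² / (0.014 − 8.511e-05) = 5.21e-07.

K_a = 5.21e-07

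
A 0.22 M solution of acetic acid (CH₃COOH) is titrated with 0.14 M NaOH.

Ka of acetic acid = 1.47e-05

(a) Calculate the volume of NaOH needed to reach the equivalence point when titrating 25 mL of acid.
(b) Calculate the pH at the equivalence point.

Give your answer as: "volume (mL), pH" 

moles acid = 0.22 × 25/1000 = 0.0055 mol; V_base = moles/0.14 × 1000 = 39.3 mL. At equivalence only the conjugate base is present: [A⁻] = 0.0055/0.064 = 8.5556e-02 M. Kb = Kw/Ka = 6.80e-10; [OH⁻] = √(Kb × [A⁻]) = 7.6290e-06; pOH = 5.12; pH = 14 - pOH = 8.88.

V = 39.3 mL, pH = 8.88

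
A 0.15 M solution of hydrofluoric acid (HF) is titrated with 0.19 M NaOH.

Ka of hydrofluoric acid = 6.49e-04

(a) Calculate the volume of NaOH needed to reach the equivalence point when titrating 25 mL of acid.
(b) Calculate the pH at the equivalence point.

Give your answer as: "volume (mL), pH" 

moles acid = 0.15 × 25/1000 = 0.00375 mol; V_base = moles/0.19 × 1000 = 19.7 mL. At equivalence only the conjugate base is present: [A⁻] = 0.00375/0.045 = 8.3824e-02 M. Kb = Kw/Ka = 1.54e-11; [OH⁻] = √(Kb × [A⁻]) = 1.1365e-06; pOH = 5.94; pH = 14 - pOH = 8.06.

V = 19.7 mL, pH = 8.06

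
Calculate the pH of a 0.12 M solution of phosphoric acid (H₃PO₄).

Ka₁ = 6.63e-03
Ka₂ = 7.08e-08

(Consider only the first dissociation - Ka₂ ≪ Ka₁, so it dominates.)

First dissociation dominates. From Ka₁ = [H⁺][HA⁻]/[H₂A], x² + Ka₁·x − Ka₁·C = 0 with C = 0.12 M and Ka₁ = 6.63e-03. Solving: [H⁺] = (−Ka₁ + √(Ka₁² + 4·Ka₁·C)) / 2 = 2.5086e-02 M. pH = -log(2.5086e-02) = 1.60.

pH = 1.60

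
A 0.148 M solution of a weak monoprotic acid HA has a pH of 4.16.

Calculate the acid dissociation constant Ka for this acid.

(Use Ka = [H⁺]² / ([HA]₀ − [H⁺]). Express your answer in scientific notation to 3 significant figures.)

[H⁺] = 10^(−pH) = 10^(−4.16) = 6.918e-05 M. For HA ⇌ H⁺ + A⁻, Ka = [H⁺][A⁻]/[HA] = [H⁺]² / ([HA]₀ − [H⁺]) = (6.918e-05)² / (0.148 − 6.918e-05) = 3.24e-08.

K_a = 3.24e-08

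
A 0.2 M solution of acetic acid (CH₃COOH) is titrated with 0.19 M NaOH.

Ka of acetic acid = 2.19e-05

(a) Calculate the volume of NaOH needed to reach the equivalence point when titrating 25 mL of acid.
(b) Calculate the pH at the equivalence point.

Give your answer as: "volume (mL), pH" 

moles acid = 0.2 × 25/1000 = 0.005 mol; V_base = moles/0.19 × 1000 = 26.3 mL. At equivalence only the conjugate base is present: [A⁻] = 0.005/0.051 = 9.7436e-02 M. Kb = Kw/Ka = 4.57e-10; [OH⁻] = √(Kb × [A⁻]) = 6.6702e-06; pOH = 5.18; pH = 14 - pOH = 8.82.

V = 26.3 mL, pH = 8.82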